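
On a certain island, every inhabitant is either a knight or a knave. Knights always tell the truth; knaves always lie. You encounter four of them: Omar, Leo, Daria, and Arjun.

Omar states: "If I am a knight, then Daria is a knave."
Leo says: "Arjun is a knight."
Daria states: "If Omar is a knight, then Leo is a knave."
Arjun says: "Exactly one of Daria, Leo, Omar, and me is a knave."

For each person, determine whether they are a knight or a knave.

Consider Omar. Suppose Omar is a knave.
Then Omar's own statement would have to be false, but it can't be — contradiction.
So Omar is a knight.
Consider Leo. Suppose Leo is a knave.
Then no assignment of the remaining roles makes every statement match its speaker's type — contradiction.
So Leo is a knight.
With that fixed, Daria's statement is false, so Daria is a knave.
Consider Arjun. Suppose Arjun is a knave.
Then Leo's statement comes out false, contradicting Leo being a knight.
So Arjun is a knight.

Omar: knight, Leo: knight, Daria: knave, Arjun: knight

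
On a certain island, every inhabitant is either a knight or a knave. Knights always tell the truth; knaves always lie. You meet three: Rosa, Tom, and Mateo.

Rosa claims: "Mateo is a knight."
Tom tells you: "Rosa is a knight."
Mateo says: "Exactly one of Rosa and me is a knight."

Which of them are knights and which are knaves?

Rosa: knave, Tom: knave, Mateo: knave

Consider Rosa. Suppose Rosa is a knight.
Then whichever role Mateo has, Mateo's statement has the wrong truth value — contradiction.
So Rosa is a knave.
With that fixed, Tom's statement is false, so Tom is a knave.
Consider Mateo. Suppose Mateo is a knight.
Then Rosa's statement comes out true, contradicting Rosa being a knave.
So Mateo is a knave.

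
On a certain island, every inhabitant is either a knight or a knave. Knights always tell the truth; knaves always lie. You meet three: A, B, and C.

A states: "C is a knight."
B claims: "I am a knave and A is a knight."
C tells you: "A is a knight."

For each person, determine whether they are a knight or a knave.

A: knave, B: knave, C: knave

Consider A. Suppose A is a knight.
Then whichever role B has, B's statement has the wrong truth value — contradiction.
So A is a knave.
With that fixed, B's statement is false, so B is a knave.
With that fixed, C's statement is false, so C is a knave.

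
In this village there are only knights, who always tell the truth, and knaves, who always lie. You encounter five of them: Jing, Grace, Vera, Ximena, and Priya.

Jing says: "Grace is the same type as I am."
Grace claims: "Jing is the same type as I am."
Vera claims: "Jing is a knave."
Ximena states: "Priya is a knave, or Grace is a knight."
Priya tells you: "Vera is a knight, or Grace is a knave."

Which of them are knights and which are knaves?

Jing: knight, Grace: knight, Vera: knave, Ximena: knight, Priya: knave

Consider Jing. Suppose Jing is a knave.
Then whichever role Grace has, Grace's statement has the wrong truth value — contradiction.
So Jing is a knight.
With that fixed, Vera's statement is false, so Vera is a knave.
Consider Grace. Suppose Grace is a knave.
Then Jing's statement comes out false, contradicting Jing being a knight.
So Grace is a knight.
With that fixed, Ximena's statement is true, so Ximena is a knight.
With that fixed, Priya's statement is false, so Priya is a knave.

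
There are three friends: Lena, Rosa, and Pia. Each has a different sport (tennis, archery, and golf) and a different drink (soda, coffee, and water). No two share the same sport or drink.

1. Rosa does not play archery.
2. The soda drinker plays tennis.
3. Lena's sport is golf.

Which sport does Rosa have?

tennis

Clue 1 rules out archery for Rosa's sport.
With clues 1–3, golf is impossible for Rosa's sport.
That leaves tennis.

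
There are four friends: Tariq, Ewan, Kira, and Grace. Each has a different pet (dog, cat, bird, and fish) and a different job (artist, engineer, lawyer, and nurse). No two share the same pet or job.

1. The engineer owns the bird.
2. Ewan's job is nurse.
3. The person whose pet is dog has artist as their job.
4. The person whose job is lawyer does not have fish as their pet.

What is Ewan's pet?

fish

With clues 1–2, bird is impossible for Ewan's pet.
With clues 1–3, dog is impossible for Ewan's pet.
With clues 1–4, cat is impossible for Ewan's pet.
That leaves fish.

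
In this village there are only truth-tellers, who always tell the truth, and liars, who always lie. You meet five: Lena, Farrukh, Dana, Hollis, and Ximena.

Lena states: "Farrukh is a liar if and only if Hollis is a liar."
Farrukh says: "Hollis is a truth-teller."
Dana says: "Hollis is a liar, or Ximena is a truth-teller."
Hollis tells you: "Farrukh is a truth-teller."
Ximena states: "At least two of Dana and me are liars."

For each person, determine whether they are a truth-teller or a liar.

Consider Lena. Suppose Lena is a liar.
Then no assignment of the remaining roles makes every statement match its speaker's type — contradiction.
So Lena is a truth-teller.
Consider Farrukh. Suppose Farrukh is a truth-teller.
Then no assignment of the remaining roles makes every statement match its speaker's type — contradiction.
So Farrukh is a liar.
With that fixed, Hollis's statement is false, so Hollis is a liar.
With that fixed, Dana's statement is true, so Dana is a truth-teller.
With that fixed, Ximena's statement is false, so Ximena is a liar.

Lena: truth-teller, Farrukh: liar, Dana: truth-teller, Hollis: liar, Ximena: liar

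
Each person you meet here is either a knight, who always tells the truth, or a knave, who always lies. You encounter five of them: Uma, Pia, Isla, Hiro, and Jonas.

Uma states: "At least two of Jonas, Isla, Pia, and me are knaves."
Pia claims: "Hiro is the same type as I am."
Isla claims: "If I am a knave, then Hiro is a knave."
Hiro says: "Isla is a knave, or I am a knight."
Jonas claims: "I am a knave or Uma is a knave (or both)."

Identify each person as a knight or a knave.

Uma: knave, Pia: knight, Isla: knight, Hiro: knight, Jonas: knight

Consider Uma. Suppose Uma is a knight.
Then whichever role Jonas has, Jonas's statement has the wrong truth value — contradiction.
So Uma is a knave.
With that fixed, Jonas's statement is true, so Jonas is a knight.
Consider Pia. Suppose Pia is a knave.
Then Uma's statement comes out true, contradicting Uma being a knave.
So Pia is a knight.
Consider Isla. Suppose Isla is a knave.
Then Uma's statement comes out true, contradicting Uma being a knave.
So Isla is a knight.
Consider Hiro. Suppose Hiro is a knave.
Then Pia's statement comes out false, contradicting Pia being a knight.
So Hiro is a knight.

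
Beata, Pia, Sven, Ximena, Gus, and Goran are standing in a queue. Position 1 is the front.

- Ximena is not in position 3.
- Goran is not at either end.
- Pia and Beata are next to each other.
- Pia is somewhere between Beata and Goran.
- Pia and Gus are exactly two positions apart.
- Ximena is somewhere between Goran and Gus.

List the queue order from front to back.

From clue 1: Ximena is in {1,2,4,5,6}.
From clues 1–2: Goran is in {2,3,4,5}.
From clues 1–4: Pia is in {2,3,4,5}.
From clues 1–6: Gus → position 1, Beata → position 2, Pia → position 3, Ximena → position 4, Goran → position 5, Sven → position 6.

Gus, Beata, Pia, Ximena, Goran, Sven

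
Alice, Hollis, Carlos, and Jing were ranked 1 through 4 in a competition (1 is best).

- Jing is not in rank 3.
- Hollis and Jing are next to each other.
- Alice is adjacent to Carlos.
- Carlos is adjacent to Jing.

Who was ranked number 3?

Carlos

With clue 1, Jing is ruled out for rank 3.
With clues 1–4, Alice and Hollis are ruled out for rank 3.
So rank 3 is Carlos.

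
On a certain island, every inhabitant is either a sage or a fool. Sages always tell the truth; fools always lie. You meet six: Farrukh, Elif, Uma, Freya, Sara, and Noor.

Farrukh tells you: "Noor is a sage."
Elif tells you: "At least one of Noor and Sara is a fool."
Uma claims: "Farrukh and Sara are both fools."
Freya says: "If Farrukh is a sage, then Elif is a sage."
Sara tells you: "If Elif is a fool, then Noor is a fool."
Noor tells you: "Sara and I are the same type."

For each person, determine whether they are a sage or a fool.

Consider Farrukh. Suppose Farrukh is a sage.
Then no assignment of the remaining roles makes every statement match its speaker's type — contradiction.
So Farrukh is a fool.
With that fixed, Freya's statement is true, so Freya is a sage.
Consider Elif. Suppose Elif is a fool.
Then no assignment of the remaining roles makes every statement match its speaker's type — contradiction.
So Elif is a sage.
With that fixed, Sara's statement is true, so Sara is a sage.
With that fixed, Uma's statement is false, so Uma is a fool.
Consider Noor. Suppose Noor is a sage.
Then Farrukh's statement comes out true, contradicting Farrukh being a fool.
So Noor is a fool.

Farrukh: fool, Elif: sage, Uma: fool, Freya: sage, Sara: sage, Noor: fool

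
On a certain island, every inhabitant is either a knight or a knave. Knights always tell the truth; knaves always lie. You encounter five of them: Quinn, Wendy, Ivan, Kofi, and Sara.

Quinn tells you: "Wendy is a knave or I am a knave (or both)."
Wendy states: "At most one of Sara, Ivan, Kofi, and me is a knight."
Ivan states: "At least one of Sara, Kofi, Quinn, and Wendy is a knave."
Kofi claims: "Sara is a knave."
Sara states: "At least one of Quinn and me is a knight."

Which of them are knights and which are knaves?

Quinn: knight, Wendy: knave, Ivan: knight, Kofi: knave, Sara: knight

Consider Quinn. Suppose Quinn is a knave.
Then Quinn's own statement would have to be false, but it can't be — contradiction.
So Quinn is a knight.
With that fixed, Sara's statement is true, so Sara is a knight.
With that fixed, Kofi's statement is false, so Kofi is a knave.
With that fixed, Ivan's statement is true, so Ivan is a knight.
With that fixed, Wendy's statement is false, so Wendy is a knave.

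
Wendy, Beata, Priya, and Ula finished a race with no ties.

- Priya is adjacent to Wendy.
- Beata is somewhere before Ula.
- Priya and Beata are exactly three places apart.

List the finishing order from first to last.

From clues 1–2: Beata is in {1,3}.
From clues 1–3: Beata → place 1, Ula → place 2, Wendy → place 3, Priya → place 4.

Beata, Ula, Wendy, Priya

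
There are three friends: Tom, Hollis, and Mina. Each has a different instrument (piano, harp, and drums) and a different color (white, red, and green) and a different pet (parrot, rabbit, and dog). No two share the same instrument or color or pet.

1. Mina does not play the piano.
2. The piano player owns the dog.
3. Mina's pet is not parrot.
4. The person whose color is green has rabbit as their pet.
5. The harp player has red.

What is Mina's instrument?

drums

Clue 1 rules out piano for Mina's instrument.
With clues 1–5, harp is impossible for Mina's instrument.
That leaves drums.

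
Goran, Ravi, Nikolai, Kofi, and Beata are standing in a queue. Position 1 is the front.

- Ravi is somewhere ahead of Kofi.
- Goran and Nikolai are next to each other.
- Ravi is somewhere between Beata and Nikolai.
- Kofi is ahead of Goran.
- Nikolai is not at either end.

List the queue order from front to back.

From clue 1: Ravi is in {1,2,3,4}.
From clues 1–3: Ravi is in {2,3}.
From clues 1–4: Beata → position 1, Ravi → position 2, Kofi → position 3.
From clues 1–5: Nikolai → position 4, Goran → position 5.

Beata, Ravi, Kofi, Nikolai, Goran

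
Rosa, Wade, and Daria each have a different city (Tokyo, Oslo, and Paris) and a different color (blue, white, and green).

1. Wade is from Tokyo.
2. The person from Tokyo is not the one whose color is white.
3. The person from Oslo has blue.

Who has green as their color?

With clues 1–3, Daria and Rosa are impossible for the one with color green.
That leaves Wade.

Wade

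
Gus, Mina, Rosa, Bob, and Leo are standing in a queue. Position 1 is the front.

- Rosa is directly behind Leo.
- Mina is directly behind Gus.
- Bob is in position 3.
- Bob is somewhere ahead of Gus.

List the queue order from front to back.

Leo, Rosa, Bob, Gus, Mina

From clue 1: Rosa is in {2,3,4,5}.
From clues 1–2: Bob is in {1,3,5}.
From clues 1–3: Bob → position 3.
From clues 1–4: Leo → position 1, Rosa → position 2, Gus → position 4, Mina → position 5.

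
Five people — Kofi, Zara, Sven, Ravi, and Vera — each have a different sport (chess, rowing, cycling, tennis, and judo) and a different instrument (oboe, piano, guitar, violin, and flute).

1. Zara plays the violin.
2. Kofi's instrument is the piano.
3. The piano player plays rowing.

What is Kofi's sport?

rowing

With clues 1–3, chess, cycling, judo, and tennis are impossible for Kofi's sport.
That leaves rowing.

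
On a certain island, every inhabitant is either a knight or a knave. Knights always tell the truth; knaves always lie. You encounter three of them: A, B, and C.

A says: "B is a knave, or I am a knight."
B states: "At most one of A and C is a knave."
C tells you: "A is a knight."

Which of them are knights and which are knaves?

A: knight, B: knight, C: knight

Consider A. Suppose A is a knave.
Then no assignment of the remaining roles makes every statement match its speaker's type — contradiction.
So A is a knight.
With that fixed, B's statement is true, so B is a knight.
With that fixed, C's statement is true, so C is a knight.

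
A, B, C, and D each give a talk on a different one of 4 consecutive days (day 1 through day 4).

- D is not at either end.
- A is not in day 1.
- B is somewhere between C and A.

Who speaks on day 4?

A

With clue 1, D is ruled out for day 4.
With clues 1–3, B and C are ruled out for day 4.
So day 4 is A.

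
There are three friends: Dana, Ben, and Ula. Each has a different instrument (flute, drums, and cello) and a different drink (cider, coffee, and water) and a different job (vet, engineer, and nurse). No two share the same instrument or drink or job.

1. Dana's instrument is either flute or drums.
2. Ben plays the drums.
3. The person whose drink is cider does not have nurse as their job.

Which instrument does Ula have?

cello

With clues 1–2, drums and flute are impossible for Ula's instrument.
That leaves cello.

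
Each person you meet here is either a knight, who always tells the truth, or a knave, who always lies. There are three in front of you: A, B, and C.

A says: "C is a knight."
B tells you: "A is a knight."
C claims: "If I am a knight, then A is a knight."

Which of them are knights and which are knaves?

Consider A. Suppose A is a knave.
Then whichever role C has, C's statement has the wrong truth value — contradiction.
So A is a knight.
With that fixed, B's statement is true, so B is a knight.
With that fixed, C's statement is true, so C is a knight.

A: knight, B: knight, C: knight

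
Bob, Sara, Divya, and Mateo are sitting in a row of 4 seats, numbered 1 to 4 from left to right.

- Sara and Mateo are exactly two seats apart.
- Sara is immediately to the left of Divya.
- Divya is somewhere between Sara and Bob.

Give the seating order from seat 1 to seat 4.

From clues 1–2: Bob is in {1,2,4}.
From clues 1–3: Sara → seat 1, Divya → seat 2, Mateo → seat 3, Bob → seat 4.

Sara, Divya, Mateo, Bob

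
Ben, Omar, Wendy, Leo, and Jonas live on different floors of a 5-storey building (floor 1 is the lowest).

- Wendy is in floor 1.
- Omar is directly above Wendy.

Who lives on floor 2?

With clue 1, Wendy is ruled out for floor 2.
With clues 1–2, Ben, Jonas, and Leo are ruled out for floor 2.
So floor 2 is Omar.

Omar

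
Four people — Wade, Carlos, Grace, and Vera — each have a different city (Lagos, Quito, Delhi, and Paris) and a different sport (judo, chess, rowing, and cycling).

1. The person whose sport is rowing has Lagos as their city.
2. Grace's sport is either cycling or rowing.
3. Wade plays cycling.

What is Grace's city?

With clues 1–3, Delhi, Paris, and Quito are impossible for Grace's city.
That leaves Lagos.

Lagos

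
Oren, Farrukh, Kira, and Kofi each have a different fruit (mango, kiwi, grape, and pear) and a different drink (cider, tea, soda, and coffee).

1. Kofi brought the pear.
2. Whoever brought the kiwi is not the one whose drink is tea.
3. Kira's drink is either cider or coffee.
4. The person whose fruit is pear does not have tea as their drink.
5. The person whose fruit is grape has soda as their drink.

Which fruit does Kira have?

Clue 1 rules out pear for Kira's fruit.
With clues 1–5, grape and mango are impossible for Kira's fruit.
That leaves kiwi.

kiwi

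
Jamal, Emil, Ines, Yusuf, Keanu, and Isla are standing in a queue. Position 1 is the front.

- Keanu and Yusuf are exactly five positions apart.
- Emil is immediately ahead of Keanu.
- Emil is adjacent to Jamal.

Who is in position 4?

Jamal

With clue 1, Keanu and Yusuf are ruled out for position 4.
With clues 1–2, Emil is ruled out for position 4.
With clues 1–3, Ines and Isla are ruled out for position 4.
So position 4 is Jamal.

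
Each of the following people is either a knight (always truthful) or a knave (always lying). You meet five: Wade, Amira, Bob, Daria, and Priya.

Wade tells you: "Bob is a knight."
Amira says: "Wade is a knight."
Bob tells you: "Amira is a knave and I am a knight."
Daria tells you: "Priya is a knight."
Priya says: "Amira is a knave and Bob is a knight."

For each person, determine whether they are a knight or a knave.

Wade: knave, Amira: knave, Bob: knave, Daria: knave, Priya: knave

Consider Wade. Suppose Wade is a knight.
Then no assignment of the remaining roles makes every statement match its speaker's type — contradiction.
So Wade is a knave.
With that fixed, Amira's statement is false, so Amira is a knave.
Consider Bob. Suppose Bob is a knight.
Then Wade's statement comes out true, contradicting Wade being a knave.
So Bob is a knave.
With that fixed, Priya's statement is false, so Priya is a knave.
With that fixed, Daria's statement is false, so Daria is a knave.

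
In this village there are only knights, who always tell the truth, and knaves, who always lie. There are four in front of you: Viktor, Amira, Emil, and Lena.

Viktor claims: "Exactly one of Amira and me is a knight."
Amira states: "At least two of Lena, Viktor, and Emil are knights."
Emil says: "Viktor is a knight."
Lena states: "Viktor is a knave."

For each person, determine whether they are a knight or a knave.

Consider Viktor. Suppose Viktor is a knight.
Then no assignment of the remaining roles makes every statement match its speaker's type — contradiction.
So Viktor is a knave.
With that fixed, Emil's statement is false, so Emil is a knave.
With that fixed, Lena's statement is true, so Lena is a knight.
With that fixed, Amira's statement is false, so Amira is a knave.

Viktor: knave, Amira: knave, Emil: knave, Lena: knight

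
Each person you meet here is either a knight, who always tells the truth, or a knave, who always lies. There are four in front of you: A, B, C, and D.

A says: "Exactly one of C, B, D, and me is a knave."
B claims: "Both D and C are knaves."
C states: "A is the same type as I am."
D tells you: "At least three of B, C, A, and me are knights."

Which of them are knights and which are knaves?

A: knight, B: knave, C: knight, D: knight

Consider A. Suppose A is a knave.
Then whichever role C has, C's statement has the wrong truth value — contradiction.
So A is a knight.
Consider B. Suppose B is a knight.
Then no assignment of the remaining roles makes every statement match its speaker's type — contradiction.
So B is a knave.
Consider C. Suppose C is a knave.
Then A's statement comes out false, contradicting A being a knight.
So C is a knight.
Consider D. Suppose D is a knave.
Then A's statement comes out false, contradicting A being a knight.
So D is a knight.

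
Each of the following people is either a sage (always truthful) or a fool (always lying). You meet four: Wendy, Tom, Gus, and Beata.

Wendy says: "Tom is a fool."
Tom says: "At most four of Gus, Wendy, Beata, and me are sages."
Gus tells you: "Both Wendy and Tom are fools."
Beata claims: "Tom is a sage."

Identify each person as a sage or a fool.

Wendy: fool, Tom: sage, Gus: fool, Beata: sage

Regardless of anyone's role, Tom's statement is true, so Tom is a sage.
With that fixed, Gus's statement is false, so Gus is a fool.
With that fixed, Beata's statement is true, so Beata is a sage.
With that fixed, Wendy's statement is false, so Wendy is a fool.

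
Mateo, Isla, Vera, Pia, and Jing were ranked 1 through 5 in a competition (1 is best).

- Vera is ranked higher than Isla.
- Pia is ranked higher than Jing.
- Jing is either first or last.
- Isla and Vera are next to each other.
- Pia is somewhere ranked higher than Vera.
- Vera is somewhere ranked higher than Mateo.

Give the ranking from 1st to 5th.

From clue 1: Isla is in {2,3,4,5}.
From clues 1–3: Jing → rank 5.
From clues 1–4: Isla is in {2,3,4}.
From clues 1–5: Isla is in {3,4}.
From clues 1–6: Pia → rank 1, Vera → rank 2, Isla → rank 3, Mateo → rank 4.

Pia, Vera, Isla, Mateo, Jing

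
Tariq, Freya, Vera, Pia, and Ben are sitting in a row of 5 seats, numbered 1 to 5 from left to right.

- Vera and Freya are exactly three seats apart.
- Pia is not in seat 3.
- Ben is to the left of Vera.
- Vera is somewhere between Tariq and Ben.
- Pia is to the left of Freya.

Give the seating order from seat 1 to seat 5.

Ben, Vera, Tariq, Pia, Freya

From clue 1: Freya is in {1,2,4,5}.
From clues 1–3: Freya is in {1,2,5}.
From clues 1–4: Tariq is in {3,5}.
From clues 1–5: Ben → seat 1, Vera → seat 2, Tariq → seat 3, Pia → seat 4, Freya → seat 5.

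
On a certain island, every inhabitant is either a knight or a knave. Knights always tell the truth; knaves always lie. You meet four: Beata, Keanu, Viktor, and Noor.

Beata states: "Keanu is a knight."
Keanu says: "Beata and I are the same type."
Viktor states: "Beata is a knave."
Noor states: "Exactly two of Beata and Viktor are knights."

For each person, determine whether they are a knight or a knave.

Consider Beata. Suppose Beata is a knave.
Then whichever role Keanu has, Keanu's statement has the wrong truth value — contradiction.
So Beata is a knight.
With that fixed, Viktor's statement is false, so Viktor is a knave.
With that fixed, Noor's statement is false, so Noor is a knave.
Consider Keanu. Suppose Keanu is a knave.
Then Beata's statement comes out false, contradicting Beata being a knight.
So Keanu is a knight.

Beata: knight, Keanu: knight, Viktor: knave, Noor: knave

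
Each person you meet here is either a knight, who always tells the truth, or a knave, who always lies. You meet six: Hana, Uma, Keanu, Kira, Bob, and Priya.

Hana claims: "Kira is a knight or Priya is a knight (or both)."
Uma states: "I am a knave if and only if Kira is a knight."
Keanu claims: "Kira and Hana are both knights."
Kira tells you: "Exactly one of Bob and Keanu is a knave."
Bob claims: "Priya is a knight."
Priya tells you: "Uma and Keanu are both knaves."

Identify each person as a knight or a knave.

Hana: knave, Uma: knight, Keanu: knave, Kira: knave, Bob: knave, Priya: knave

Consider Hana. Suppose Hana is a knight.
Then no assignment of the remaining roles makes every statement match its speaker's type — contradiction.
So Hana is a knave.
With that fixed, Keanu's statement is false, so Keanu is a knave.
Consider Uma. Suppose Uma is a knave.
Then no assignment of the remaining roles makes every statement match its speaker's type — contradiction.
So Uma is a knight.
With that fixed, Priya's statement is false, so Priya is a knave.
With that fixed, Bob's statement is false, so Bob is a knave.
With that fixed, Kira's statement is false, so Kira is a knave.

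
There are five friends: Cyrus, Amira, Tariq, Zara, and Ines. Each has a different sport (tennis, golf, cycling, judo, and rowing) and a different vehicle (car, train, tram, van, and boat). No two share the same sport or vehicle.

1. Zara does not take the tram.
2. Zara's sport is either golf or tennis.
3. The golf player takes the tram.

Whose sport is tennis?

With clues 1–3, Amira, Cyrus, Ines, and Tariq are impossible for the one with sport tennis.
That leaves Zara.

Zara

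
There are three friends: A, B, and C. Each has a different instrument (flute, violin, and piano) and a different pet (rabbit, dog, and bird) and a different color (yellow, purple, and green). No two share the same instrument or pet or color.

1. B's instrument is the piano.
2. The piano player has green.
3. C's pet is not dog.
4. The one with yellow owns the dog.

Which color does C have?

With clues 1–2, green is impossible for C's color.
With clues 1–4, yellow is impossible for C's color.
That leaves purple.

purple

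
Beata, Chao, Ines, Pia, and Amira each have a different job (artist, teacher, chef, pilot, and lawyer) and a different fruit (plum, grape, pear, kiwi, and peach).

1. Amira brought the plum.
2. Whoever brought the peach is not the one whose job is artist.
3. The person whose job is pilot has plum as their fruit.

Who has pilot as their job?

Amira

With clues 1–3, Beata, Chao, Ines, and Pia are impossible for the one with job pilot.
That leaves Amira.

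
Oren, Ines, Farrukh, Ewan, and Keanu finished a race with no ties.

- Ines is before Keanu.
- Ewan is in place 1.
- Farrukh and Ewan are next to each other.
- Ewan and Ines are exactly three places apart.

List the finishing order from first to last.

From clue 1: Ines is in {1,2,3,4}.
From clues 1–2: Ewan → place 1.
From clues 1–3: Farrukh → place 2.
From clues 1–4: Oren → place 3, Ines → place 4, Keanu → place 5.

Ewan, Farrukh, Oren, Ines, Keanu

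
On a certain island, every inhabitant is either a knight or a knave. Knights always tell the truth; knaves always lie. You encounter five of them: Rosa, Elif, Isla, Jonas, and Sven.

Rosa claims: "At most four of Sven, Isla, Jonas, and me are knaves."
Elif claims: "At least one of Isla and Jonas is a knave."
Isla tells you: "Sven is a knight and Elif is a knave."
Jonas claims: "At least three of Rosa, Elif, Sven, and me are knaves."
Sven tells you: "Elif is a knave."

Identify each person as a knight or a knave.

Rosa: knight, Elif: knight, Isla: knave, Jonas: knave, Sven: knave

Regardless of anyone's role, Rosa's statement is true, so Rosa is a knight.
Consider Elif. Suppose Elif is a knave.
Then no assignment of the remaining roles makes every statement match its speaker's type — contradiction.
So Elif is a knight.
With that fixed, Isla's statement is false, so Isla is a knave.
With that fixed, Jonas's statement is false, so Jonas is a knave.
With that fixed, Sven's statement is false, so Sven is a knave.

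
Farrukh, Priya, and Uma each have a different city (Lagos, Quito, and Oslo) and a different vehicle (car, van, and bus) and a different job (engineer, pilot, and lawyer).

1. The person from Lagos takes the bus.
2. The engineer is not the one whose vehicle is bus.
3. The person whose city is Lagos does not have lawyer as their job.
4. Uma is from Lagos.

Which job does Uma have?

pilot

With clues 1–4, engineer and lawyer are impossible for Uma's job.
That leaves pilot.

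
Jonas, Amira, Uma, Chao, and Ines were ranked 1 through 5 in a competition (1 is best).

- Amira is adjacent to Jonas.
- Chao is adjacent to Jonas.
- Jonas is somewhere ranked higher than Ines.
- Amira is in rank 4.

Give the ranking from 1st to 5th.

Uma, Chao, Jonas, Amira, Ines

From clues 1–2: Jonas is in {2,3,4}.
From clues 1–3: Jonas is in {2,3}.
From clues 1–4: Uma → rank 1, Chao → rank 2, Jonas → rank 3, Amira → rank 4, Ines → rank 5.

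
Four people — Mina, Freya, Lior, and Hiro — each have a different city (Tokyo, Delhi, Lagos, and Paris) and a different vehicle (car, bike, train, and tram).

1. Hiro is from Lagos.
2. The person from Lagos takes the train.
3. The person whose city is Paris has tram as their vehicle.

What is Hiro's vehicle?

train

With clues 1–2, bike, car, and tram are impossible for Hiro's vehicle.
That leaves train.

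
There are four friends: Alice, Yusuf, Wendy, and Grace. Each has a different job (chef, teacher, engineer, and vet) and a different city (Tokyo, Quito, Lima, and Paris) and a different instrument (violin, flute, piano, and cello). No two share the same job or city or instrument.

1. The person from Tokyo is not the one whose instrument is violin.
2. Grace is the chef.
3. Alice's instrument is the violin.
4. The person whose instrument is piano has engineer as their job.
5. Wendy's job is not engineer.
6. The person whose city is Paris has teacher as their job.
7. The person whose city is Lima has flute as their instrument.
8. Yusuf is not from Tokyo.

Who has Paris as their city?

Alice

With clues 1–6, Grace and Yusuf are impossible for the one with city Paris.
With clues 1–8, Wendy is impossible for the one with city Paris.
That leaves Alice.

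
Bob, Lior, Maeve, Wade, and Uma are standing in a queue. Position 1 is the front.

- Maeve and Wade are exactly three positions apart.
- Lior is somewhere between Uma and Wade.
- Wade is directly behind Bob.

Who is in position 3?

Lior

With clue 1, Maeve and Wade are ruled out for position 3.
With clues 1–3, Bob and Uma are ruled out for position 3.
So position 3 is Lior.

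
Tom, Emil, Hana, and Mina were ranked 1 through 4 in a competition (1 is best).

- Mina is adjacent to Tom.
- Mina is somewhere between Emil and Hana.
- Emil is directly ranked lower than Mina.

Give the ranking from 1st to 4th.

From clues 1–2: Tom is in {2,3}.
From clues 1–3: Hana → rank 1, Tom → rank 2, Mina → rank 3, Emil → rank 4.

Hana, Tom, Mina, Emil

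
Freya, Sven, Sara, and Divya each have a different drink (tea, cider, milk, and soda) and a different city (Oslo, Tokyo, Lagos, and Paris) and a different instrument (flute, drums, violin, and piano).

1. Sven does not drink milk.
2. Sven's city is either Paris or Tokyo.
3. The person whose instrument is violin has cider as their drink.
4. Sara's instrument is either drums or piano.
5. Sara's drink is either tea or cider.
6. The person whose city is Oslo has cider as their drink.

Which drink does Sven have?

soda

Clue 1 rules out milk for Sven's drink.
With clues 1–5, tea is impossible for Sven's drink.
With clues 1–6, cider is impossible for Sven's drink.
That leaves soda.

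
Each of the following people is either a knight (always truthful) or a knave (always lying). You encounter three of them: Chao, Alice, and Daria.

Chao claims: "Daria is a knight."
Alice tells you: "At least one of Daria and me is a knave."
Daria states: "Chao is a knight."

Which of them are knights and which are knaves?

Chao: knave, Alice: knight, Daria: knave

Consider Chao. Suppose Chao is a knight.
Then no assignment of the remaining roles makes every statement match its speaker's type — contradiction.
So Chao is a knave.
With that fixed, Daria's statement is false, so Daria is a knave.
With that fixed, Alice's statement is true, so Alice is a knight.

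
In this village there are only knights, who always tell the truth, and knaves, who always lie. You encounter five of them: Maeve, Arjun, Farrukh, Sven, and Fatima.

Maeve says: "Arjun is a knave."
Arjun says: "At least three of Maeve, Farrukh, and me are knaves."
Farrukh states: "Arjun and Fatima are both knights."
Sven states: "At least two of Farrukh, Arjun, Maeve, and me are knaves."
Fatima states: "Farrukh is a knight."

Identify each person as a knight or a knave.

Consider Maeve. Suppose Maeve is a knave.
Then no assignment of the remaining roles makes every statement match its speaker's type — contradiction.
So Maeve is a knight.
With that fixed, Arjun's statement is false, so Arjun is a knave.
With that fixed, Farrukh's statement is false, so Farrukh is a knave.
With that fixed, Sven's statement is true, so Sven is a knight.
With that fixed, Fatima's statement is false, so Fatima is a knave.

Maeve: knight, Arjun: knave, Farrukh: knave, Sven: knight, Fatima: knave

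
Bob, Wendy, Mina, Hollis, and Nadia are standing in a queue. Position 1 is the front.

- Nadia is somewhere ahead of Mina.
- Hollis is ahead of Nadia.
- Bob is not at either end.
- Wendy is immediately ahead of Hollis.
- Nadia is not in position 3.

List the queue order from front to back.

Wendy, Hollis, Bob, Nadia, Mina

From clue 1: Mina is in {2,3,4,5}.
From clues 1–2: Mina is in {3,4,5}.
From clues 1–3: Bob is in {2,3,4}.
From clues 1–4: Wendy → position 1, Hollis → position 2, Mina → position 5.
From clues 1–5: Bob → position 3, Nadia → position 4.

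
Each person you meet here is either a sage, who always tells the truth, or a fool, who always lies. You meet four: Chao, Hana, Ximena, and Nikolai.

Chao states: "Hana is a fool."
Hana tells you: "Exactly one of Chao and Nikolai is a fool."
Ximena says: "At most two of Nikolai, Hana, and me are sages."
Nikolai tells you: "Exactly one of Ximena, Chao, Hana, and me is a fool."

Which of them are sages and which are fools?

Consider Chao. Suppose Chao is a fool.
Then no assignment of the remaining roles makes every statement match its speaker's type — contradiction.
So Chao is a sage.
Consider Hana. Suppose Hana is a sage.
Then Chao's statement comes out false, contradicting Chao being a sage.
So Hana is a fool.
With that fixed, Ximena's statement is true, so Ximena is a sage.
Consider Nikolai. Suppose Nikolai is a fool.
Then Hana's statement comes out true, contradicting Hana being a fool.
So Nikolai is a sage.

Chao: sage, Hana: fool, Ximena: sage, Nikolai: sage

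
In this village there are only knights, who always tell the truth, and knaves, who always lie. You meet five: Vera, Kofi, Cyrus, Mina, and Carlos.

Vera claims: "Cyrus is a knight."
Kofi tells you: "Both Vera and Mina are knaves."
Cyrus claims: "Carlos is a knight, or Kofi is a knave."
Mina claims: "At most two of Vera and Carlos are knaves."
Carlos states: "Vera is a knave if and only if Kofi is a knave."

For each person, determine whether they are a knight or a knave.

Regardless of anyone's role, Mina's statement is true, so Mina is a knight.
With that fixed, Kofi's statement is false, so Kofi is a knave.
With that fixed, Cyrus's statement is true, so Cyrus is a knight.
With that fixed, Vera's statement is true, so Vera is a knight.
With that fixed, Carlos's statement is false, so Carlos is a knave.

Vera: knight, Kofi: knave, Cyrus: knight, Mina: knight, Carlos: knave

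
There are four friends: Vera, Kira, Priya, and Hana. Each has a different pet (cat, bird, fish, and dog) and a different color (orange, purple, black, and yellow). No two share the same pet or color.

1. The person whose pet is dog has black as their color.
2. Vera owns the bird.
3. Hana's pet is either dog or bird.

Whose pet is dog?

Hana

With clues 1–2, Vera is impossible for the one with pet dog.
With clues 1–3, Kira and Priya are impossible for the one with pet dog.
That leaves Hana.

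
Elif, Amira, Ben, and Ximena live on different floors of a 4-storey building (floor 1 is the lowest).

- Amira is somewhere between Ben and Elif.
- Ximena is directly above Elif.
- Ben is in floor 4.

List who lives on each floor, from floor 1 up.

From clue 1: Amira is in {2,3}.
From clues 1–2: Elif is in {1,3}.
From clues 1–3: Elif → floor 1, Ximena → floor 2, Amira → floor 3, Ben → floor 4.

Elif, Ximena, Amira, Ben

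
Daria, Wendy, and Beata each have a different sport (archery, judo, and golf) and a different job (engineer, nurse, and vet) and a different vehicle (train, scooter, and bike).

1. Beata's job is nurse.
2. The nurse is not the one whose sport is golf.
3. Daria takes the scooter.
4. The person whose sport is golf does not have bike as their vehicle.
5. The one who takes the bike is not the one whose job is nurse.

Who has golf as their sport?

Daria

With clues 1–2, Beata is impossible for the one with sport golf.
With clues 1–5, Wendy is impossible for the one with sport golf.
That leaves Daria.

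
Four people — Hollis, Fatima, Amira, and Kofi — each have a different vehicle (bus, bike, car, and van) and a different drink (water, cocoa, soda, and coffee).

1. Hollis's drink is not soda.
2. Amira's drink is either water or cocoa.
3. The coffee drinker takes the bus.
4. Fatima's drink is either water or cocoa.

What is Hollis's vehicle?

With clues 1–4, bike, car, and van are impossible for Hollis's vehicle.
That leaves bus.

bus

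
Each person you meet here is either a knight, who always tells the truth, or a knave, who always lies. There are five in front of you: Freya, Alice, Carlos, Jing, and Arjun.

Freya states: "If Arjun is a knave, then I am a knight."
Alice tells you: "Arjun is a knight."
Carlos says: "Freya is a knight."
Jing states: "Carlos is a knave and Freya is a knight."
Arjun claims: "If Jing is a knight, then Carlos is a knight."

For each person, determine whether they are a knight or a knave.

Consider Freya. Suppose Freya is a knave.
Then no assignment of the remaining roles makes every statement match its speaker's type — contradiction.
So Freya is a knight.
With that fixed, Carlos's statement is true, so Carlos is a knight.
With that fixed, Jing's statement is false, so Jing is a knave.
With that fixed, Arjun's statement is true, so Arjun is a knight.
With that fixed, Alice's statement is true, so Alice is a knight.

Freya: knight, Alice: knight, Carlos: knight, Jing: knave, Arjun: knight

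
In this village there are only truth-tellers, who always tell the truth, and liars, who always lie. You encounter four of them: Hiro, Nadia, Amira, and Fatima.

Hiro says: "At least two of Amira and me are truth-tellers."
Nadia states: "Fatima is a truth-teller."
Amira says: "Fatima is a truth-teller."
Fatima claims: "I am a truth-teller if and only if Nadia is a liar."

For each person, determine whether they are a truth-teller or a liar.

Hiro: liar, Nadia: liar, Amira: liar, Fatima: liar

Consider Hiro. Suppose Hiro is a truth-teller.
Then no assignment of the remaining roles makes every statement match its speaker's type — contradiction.
So Hiro is a liar.
Consider Nadia. Suppose Nadia is a truth-teller.
Then whichever role Fatima has, Fatima's statement has the wrong truth value — contradiction.
So Nadia is a liar.
Consider Amira. Suppose Amira is a truth-teller.
Then no assignment of the remaining roles makes every statement match its speaker's type — contradiction.
So Amira is a liar.
Consider Fatima. Suppose Fatima is a truth-teller.
Then Nadia's statement comes out true, contradicting Nadia being a liar.
So Fatima is a liar.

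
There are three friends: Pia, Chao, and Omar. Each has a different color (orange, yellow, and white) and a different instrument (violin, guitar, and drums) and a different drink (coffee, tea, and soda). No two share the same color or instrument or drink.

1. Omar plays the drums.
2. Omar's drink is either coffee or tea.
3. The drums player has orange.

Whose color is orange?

Omar

With clues 1–3, Chao and Pia are impossible for the one with color orange.
That leaves Omar.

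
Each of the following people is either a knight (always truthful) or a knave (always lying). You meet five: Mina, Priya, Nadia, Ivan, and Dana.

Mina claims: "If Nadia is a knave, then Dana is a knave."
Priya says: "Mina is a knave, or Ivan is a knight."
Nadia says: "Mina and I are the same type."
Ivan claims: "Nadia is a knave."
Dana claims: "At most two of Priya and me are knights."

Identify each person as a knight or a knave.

Mina: knight, Priya: knave, Nadia: knight, Ivan: knave, Dana: knight

Regardless of anyone's role, Dana's statement is true, so Dana is a knight.
Consider Mina. Suppose Mina is a knave.
Then whichever role Nadia has, Nadia's statement has the wrong truth value — contradiction.
So Mina is a knight.
Consider Priya. Suppose Priya is a knight.
Then no assignment of the remaining roles makes every statement match its speaker's type — contradiction.
So Priya is a knave.
Consider Nadia. Suppose Nadia is a knave.
Then Mina's statement comes out false, contradicting Mina being a knight.
So Nadia is a knight.
With that fixed, Ivan's statement is false, so Ivan is a knave.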